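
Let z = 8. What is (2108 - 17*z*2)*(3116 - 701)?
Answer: 4433940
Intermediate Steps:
(2108 - 17*z*2)*(3116 - 701) = (2108 - 17*8*2)*(3116 - 701) = (2108 - 136*2)*2415 = (2108 - 272)*2415 = 1836*2415 = 4433940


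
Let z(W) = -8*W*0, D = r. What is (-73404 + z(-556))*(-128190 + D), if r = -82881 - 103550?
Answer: 23094439884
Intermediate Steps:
r = -186431
D = -186431
z(W) = 0
(-73404 + z(-556))*(-128190 + D) = (-73404 + 0)*(-128190 - 186431) = -73404*(-314621) = 23094439884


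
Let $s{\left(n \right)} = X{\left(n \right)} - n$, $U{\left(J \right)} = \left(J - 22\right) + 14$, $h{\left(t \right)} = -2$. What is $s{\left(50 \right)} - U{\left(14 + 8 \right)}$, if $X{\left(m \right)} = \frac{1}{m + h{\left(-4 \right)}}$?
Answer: $- \frac{3071}{48} \approx -63.979$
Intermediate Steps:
$X{\left(m \right)} = \frac{1}{-2 + m}$ ($X{\left(m \right)} = \frac{1}{m - 2} = \frac{1}{-2 + m}$)
$U{\left(J \right)} = -8 + J$ ($U{\left(J \right)} = \left(-22 + J\right) + 14 = -8 + J$)
$s{\left(n \right)} = \frac{1}{-2 + n} - n$
$s{\left(50 \right)} - U{\left(14 + 8 \right)} = \frac{1 - 50 \left(-2 + 50\right)}{-2 + 50} - \left(-8 + \left(14 + 8\right)\right) = \frac{1 - 50 \cdot 48}{48} - \left(-8 + 22\right) = \frac{1 - 2400}{48} - 14 = \frac{1}{48} \left(-2399\right) - 14 = - \frac{2399}{48} - 14 = - \frac{3071}{48}$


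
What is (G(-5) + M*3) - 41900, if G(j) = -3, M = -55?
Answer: -42068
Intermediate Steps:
(G(-5) + M*3) - 41900 = (-3 - 55*3) - 41900 = (-3 - 165) - 41900 = -168 - 41900 = -42068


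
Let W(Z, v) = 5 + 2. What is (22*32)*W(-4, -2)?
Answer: 4928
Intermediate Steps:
W(Z, v) = 7
(22*32)*W(-4, -2) = (22*32)*7 = 704*7 = 4928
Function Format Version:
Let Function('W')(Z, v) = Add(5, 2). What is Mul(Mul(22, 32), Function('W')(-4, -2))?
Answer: 4928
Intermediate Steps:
Function('W')(Z, v) = 7
Mul(Mul(22, 32), Function('W')(-4, -2)) = Mul(Mul(22, 32), 7) = Mul(704, 7) = 4928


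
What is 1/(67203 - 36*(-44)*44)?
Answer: 1/136899 ≈ 7.3047e-6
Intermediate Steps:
1/(67203 - 36*(-44)*44) = 1/(67203 + 1584*44) = 1/(67203 + 69696) = 1/136899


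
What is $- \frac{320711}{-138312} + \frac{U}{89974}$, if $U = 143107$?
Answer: $\frac{24324533449}{6222241944} \approx 3.9093$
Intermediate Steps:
$- \frac{320711}{-138312} + \frac{U}{89974} = - \frac{320711}{-138312} + \frac{143107}{89974} = \left(-320711\right) \left(- \frac{1}{138312}\right) + 143107 \cdot \frac{1}{89974} = \frac{320711}{138312} + \frac{143107}{89974} = \frac{24324533449}{6222241944}$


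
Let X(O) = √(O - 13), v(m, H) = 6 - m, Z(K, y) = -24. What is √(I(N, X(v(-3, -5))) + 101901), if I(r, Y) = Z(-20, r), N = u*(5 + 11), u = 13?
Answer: √101877 ≈ 319.18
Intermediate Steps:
N = 208 (N = 13*(5 + 11) = 13*16 = 208)
X(O) = √(-13 + O)
I(r, Y) = -24
√(I(N, X(v(-3, -5))) + 101901) = √(-24 + 101901) = √101877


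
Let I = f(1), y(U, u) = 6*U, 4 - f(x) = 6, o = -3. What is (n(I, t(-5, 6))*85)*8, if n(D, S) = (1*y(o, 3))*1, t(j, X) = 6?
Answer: -12240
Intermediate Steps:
f(x) = -2 (f(x) = 4 - 1*6 = 4 - 6 = -2)
I = -2
n(D, S) = -18 (n(D, S) = (1*(6*(-3)))*1 = (1*(-18))*1 = -18*1 = -18)
(n(I, t(-5, 6))*85)*8 = -18*85*8 = -1530*8 = -12240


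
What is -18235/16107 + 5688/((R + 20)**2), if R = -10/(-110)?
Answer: 112032911/8644857 ≈ 12.959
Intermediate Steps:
R = 1/11 (R = -10*(-1/110) = 1/11 ≈ 0.090909)
-18235/16107 + 5688/((R + 20)**2) = -18235/16107 + 5688/((1/11 + 20)**2) = -18235*1/16107 + 5688/((221/11)**2) = -2605/2301 + 5688/(48841/121) = -2605/2301 + 5688*(121/48841) = -2605/2301 + 688248/48841 = 112032911/8644857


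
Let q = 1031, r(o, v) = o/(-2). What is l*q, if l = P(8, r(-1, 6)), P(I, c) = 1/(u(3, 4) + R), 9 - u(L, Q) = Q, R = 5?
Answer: 1031/10 ≈ 103.10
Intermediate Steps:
r(o, v) = -o/2 (r(o, v) = o*(-1/2) = -o/2)
u(L, Q) = 9 - Q
P(I, c) = 1/10 (P(I, c) = 1/((9 - 1*4) + 5) = 1/((9 - 4) + 5) = 1/(5 + 5) = 1/10)
l = 1/10 ≈ 0.10000
l*q = (1/10)*1031 = 1031/10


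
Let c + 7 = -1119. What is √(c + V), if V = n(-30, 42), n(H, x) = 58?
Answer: 2*I*√267 ≈ 32.68*I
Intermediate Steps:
c = -1126 (c = -7 - 1119 = -1126)
V = 58
√(c + V) = √(-1126 + 58) = √(-1068) = 2*I*√267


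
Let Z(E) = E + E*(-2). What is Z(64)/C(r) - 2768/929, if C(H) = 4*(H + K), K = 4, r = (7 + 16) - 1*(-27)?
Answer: -82168/25083 ≈ -3.2758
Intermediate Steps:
r = 50 (r = 23 + 27 = 50)
Z(E) = -E (Z(E) = E - 2*E = -E)
C(H) = 16 + 4*H (C(H) = 4*(H + 4) = 4*(4 + H) = 16 + 4*H)
Z(64)/C(r) - 2768/929 = (-1*64)/(16 + 4*50) - 2768/929 = -64/(16 + 200) - 2768*1/929 = -64/216 - 2768/929 = -64*1/216 - 2768/929 = -8/27 - 2768/929 = -82168/25083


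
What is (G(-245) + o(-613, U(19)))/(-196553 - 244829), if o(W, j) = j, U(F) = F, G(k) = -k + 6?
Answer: -135/220691 ≈ -0.00061172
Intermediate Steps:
G(k) = 6 - k
(G(-245) + o(-613, U(19)))/(-196553 - 244829) = ((6 - 1*(-245)) + 19)/(-196553 - 244829) = ((6 + 245) + 19)/(-441382) = (251 + 19)*(-1/441382) = 270*(-1/441382) = -135/220691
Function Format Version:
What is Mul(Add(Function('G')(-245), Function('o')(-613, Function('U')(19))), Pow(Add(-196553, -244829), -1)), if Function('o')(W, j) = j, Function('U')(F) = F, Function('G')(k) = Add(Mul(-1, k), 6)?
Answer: Rational(-135, 220691) ≈ -0.00061172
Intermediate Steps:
Function('G')(k) = Add(6, Mul(-1, k))
Mul(Add(Function('G')(-245), Function('o')(-613, Function('U')(19))), Pow(Add(-196553, -244829), -1)) = Mul(Add(Add(6, Mul(-1, -245)), 19), Pow(Add(-196553, -244829), -1)) = Mul(Add(Add(6, 245), 19), Pow(-441382, -1)) = Mul(Add(251, 19), Rational(-1, 441382)) = Mul(270, Rational(-1, 441382)) = Rational(-135, 220691)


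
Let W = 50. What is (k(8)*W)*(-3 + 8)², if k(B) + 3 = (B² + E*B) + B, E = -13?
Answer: -43750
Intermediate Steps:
k(B) = -3 + B² - 12*B (k(B) = -3 + ((B² - 13*B) + B) = -3 + (B² - 12*B) = -3 + B² - 12*B)
(k(8)*W)*(-3 + 8)² = ((-3 + 8² - 12*8)*50)*(-3 + 8)² = ((-3 + 64 - 96)*50)*5² = -35*50*25 = -1750*25 = -43750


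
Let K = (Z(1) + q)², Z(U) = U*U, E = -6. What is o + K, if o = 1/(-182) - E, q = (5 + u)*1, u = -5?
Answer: 1273/182 ≈ 6.9945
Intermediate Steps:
Z(U) = U²
q = 0 (q = (5 - 5)*1 = 0*1 = 0)
K = 1 (K = (1² + 0)² = (1 + 0)² = 1² = 1)
o = 1091/182 (o = 1/(-182) - 1*(-6) = -1/182 + 6 = 1091/182 ≈ 5.9945)
o + K = 1091/182 + 1 = 1273/182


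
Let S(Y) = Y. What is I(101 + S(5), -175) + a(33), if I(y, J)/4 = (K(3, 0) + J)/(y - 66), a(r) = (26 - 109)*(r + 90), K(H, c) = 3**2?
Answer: -51128/5 ≈ -10226.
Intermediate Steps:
K(H, c) = 9
a(r) = -7470 - 83*r (a(r) = -83*(90 + r) = -7470 - 83*r)
I(y, J) = 4*(9 + J)/(-66 + y) (I(y, J) = 4*((9 + J)/(y - 66)) = 4*((9 + J)/(-66 + y)) = 4*(9 + J)/(-66 + y))
I(101 + S(5), -175) + a(33) = 4*(9 - 175)/(-66 + (101 + 5)) + (-7470 - 83*33) = 4*(-166)/(-66 + 106) + (-7470 - 2739) = 4*(-166)/40 - 10209 = 4*(1/40)*(-166) - 10209 = -83/5 - 10209 = -51128/5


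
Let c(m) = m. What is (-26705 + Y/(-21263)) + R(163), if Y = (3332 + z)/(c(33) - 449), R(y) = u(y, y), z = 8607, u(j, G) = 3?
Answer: -236190072477/8845408 ≈ -26702.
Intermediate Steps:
R(y) = 3
Y = -11939/416 (Y = (3332 + 8607)/(33 - 449) = 11939/(-416) = 11939*(-1/416) = -11939/416 ≈ -28.700)
(-26705 + Y/(-21263)) + R(163) = (-26705 - 11939/416/(-21263)) + 3 = (-26705 - 11939/416*(-1/21263)) + 3 = (-26705 + 11939/8845408) + 3 = -236216608701/8845408 + 3 = -236190072477/8845408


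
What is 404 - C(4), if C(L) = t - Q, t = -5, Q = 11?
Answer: 420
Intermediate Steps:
C(L) = -16 (C(L) = -5 - 1*11 = -5 - 11 = -16)
404 - C(4) = 404 - 1*(-16) = 404 + 16 = 420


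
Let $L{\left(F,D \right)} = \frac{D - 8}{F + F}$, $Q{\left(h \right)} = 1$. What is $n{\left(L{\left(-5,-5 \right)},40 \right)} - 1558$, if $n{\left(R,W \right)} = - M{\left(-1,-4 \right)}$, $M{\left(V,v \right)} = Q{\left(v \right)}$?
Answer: $-1559$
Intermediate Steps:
$M{\left(V,v \right)} = 1$
$L{\left(F,D \right)} = \frac{-8 + D}{2 F}$
$n{\left(R,W \right)} = -1$ ($n{\left(R,W \right)} = \left(-1\right) 1 = -1$)
$n{\left(L{\left(-5,-5 \right)},40 \right)} - 1558 = -1 - 1558 = -1559$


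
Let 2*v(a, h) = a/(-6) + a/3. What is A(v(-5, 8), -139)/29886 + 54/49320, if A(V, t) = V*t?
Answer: 745049/245662920 ≈ 0.0030328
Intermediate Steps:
v(a, h) = a/12 (v(a, h) = (a/(-6) + a/3)/2 = (a*(-⅙) + a*(⅓))/2 = (-a/6 + a/3)/2 = (a/6)/2 = a/12)
A(v(-5, 8), -139)/29886 + 54/49320 = (((1/12)*(-5))*(-139))/29886 + 54/49320 = -5/12*(-139)*(1/29886) + 54*(1/49320) = (695/12)*(1/29886) + 3/2740 = 695/358632 + 3/2740 = 745049/245662920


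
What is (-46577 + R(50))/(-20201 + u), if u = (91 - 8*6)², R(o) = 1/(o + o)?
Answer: 4657699/1835200 ≈ 2.5380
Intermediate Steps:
R(o) = 1/(2*o)
u = 1849 (u = (91 - 48)² = 43² = 1849)
(-46577 + R(50))/(-20201 + u) = (-46577 + (½)/50)/(-20201 + 1849) = (-46577 + (½)*(1/50))/(-18352) = (-46577 + 1/100)*(-1/18352) = -4657699/100*(-1/18352) = 4657699/1835200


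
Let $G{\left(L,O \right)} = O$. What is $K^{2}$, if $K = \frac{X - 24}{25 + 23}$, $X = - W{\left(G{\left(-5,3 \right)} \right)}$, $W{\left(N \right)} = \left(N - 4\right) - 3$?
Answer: $\frac{25}{144} \approx 0.17361$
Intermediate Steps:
$W{\left(N \right)} = -7 + N$ ($W{\left(N \right)} = \left(-4 + N\right) - 3 = -7 + N$)
$X = 4$ ($X = - (-7 + 3) = \left(-1\right) \left(-4\right) = 4$)
$K = - \frac{5}{12}$ ($K = \frac{4 - 24}{25 + 23} = - \frac{20}{48} = \left(-20\right) \frac{1}{48} = - \frac{5}{12} \approx -0.41667$)
$K^{2} = \left(- \frac{5}{12}\right)^{2} = \frac{25}{144}$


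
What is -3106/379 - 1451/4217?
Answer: -13647931/1598243 ≈ -8.5393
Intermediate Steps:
-3106/379 - 1451/4217 = -13647931/1598243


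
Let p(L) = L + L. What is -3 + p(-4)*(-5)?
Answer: 37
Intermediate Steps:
p(L) = 2*L
-3 + p(-4)*(-5) = -3 + (2*(-4))*(-5) = -3 - 8*(-5) = -3 + 40 = 37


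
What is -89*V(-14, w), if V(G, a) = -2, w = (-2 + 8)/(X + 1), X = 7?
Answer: 178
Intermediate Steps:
w = ¾ (w = (-2 + 8)/(7 + 1) = 6/8 = 6*(⅛) = ¾ ≈ 0.75000)
-89*V(-14, w) = -89*(-2) = 178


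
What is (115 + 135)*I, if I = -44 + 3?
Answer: -10250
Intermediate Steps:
I = -41
(115 + 135)*I = (115 + 135)*(-41) = 250*(-41) = -10250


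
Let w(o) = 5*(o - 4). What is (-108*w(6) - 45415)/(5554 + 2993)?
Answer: -46495/8547 ≈ -5.4399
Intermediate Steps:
w(o) = -20 + 5*o (w(o) = 5*(-4 + o) = -20 + 5*o)
(-108*w(6) - 45415)/(5554 + 2993) = (-108*(-20 + 5*6) - 45415)/(5554 + 2993) = (-108*(-20 + 30) - 45415)/8547 = (-108*10 - 45415)*(1/8547) = (-1080 - 45415)*(1/8547) = -46495*1/8547 = -46495/8547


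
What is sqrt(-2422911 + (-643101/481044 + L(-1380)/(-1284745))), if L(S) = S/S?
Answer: 9*I*sqrt(317361074724296608449127145)/103003145630 ≈ 1556.6*I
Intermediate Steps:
L(S) = 1
sqrt(-2422911 + (-643101/481044 + L(-1380)/(-1284745))) = sqrt(-2422911 + (-643101/481044 + 1/(-1284745))) = sqrt(-2422911 + (-643101*1/481044 + 1*(-1/1284745))) = sqrt(-2422911 + (-214367/160348 - 1/1284745)) = sqrt(-2422911 - 275407091763/206006291260) = sqrt(-499135184570149623/206006291260) = 9*I*sqrt(317361074724296608449127145)/103003145630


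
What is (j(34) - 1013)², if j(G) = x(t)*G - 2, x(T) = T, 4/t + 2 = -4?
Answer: 9690769/9 ≈ 1.0768e+6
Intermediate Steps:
t = -⅔ (t = 4/(-2 - 4) = 4/(-6) = 4*(-⅙) = -⅔ ≈ -0.66667)
j(G) = -2 - 2*G/3 (j(G) = -2*G/3 - 2 = -2 - 2*G/3)
(j(34) - 1013)² = ((-2 - ⅔*34) - 1013)² = ((-2 - 68/3) - 1013)² = (-74/3 - 1013)² = (-3113/3)² = 9690769/9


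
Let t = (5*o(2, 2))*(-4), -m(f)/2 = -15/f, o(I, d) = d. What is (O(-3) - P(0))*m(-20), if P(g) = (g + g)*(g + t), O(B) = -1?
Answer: 3/2 ≈ 1.5000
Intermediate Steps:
m(f) = 30/f (m(f) = -(-30)/f = 30/f)
t = -40 (t = (5*2)*(-4) = 10*(-4) = -40)
P(g) = 2*g*(-40 + g) (P(g) = (g + g)*(g - 40) = (2*g)*(-40 + g) = 2*g*(-40 + g))
(O(-3) - P(0))*m(-20) = (-1 - 2*0*(-40 + 0))*(30/(-20)) = (-1 - 2*0*(-40))*(30*(-1/20)) = (-1 - 1*0)*(-3/2) = (-1 + 0)*(-3/2) = -1*(-3/2) = 3/2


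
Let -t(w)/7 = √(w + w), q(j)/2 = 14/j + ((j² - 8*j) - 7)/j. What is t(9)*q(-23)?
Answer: 30240*√2/23 ≈ 1859.4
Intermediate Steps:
q(j) = 28/j + 2*(-7 + j² - 8*j)/j (q(j) = 2*(14/j + ((j² - 8*j) - 7)/j) = 2*(14/j + (-7 + j² - 8*j)/j) = 28/j + 2*(-7 + j² - 8*j)/j)
t(w) = -7*√2*√w (t(w) = -7*√(w + w) = -7*√2*√w)
t(9)*q(-23) = (-7*√2*√9)*(-16 + 2*(-23) + 14/(-23)) = (-7*√2*3)*(-16 - 46 + 14*(-1/23)) = (-21*√2)*(-16 - 46 - 14/23) = -21*√2*(-1440/23) = 30240*√2/23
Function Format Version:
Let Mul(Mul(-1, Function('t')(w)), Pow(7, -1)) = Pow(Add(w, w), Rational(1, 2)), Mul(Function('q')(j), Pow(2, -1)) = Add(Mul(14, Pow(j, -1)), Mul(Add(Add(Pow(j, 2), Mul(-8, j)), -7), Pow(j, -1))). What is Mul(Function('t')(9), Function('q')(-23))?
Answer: Mul(Rational(30240, 23), Pow(2, Rational(1, 2))) ≈ 1859.4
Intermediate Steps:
Function('q')(j) = Add(Mul(28, Pow(j, -1)), Mul(2, Pow(j, -1), Add(-7, Pow(j, 2), Mul(-8, j)))) (Function('q')(j) = Mul(2, Add(Mul(14, Pow(j, -1)), Mul(Add(Add(Pow(j, 2), Mul(-8, j)), -7), Pow(j, -1)))) = Mul(2, Add(Mul(14, Pow(j, -1)), Mul(Add(-7, Pow(j, 2), Mul(-8, j)), Pow(j, -1)))) = Mul(2, Add(Mul(14, Pow(j, -1)), Mul(Pow(j, -1), Add(-7, Pow(j, 2), Mul(-8, j))))) = Add(Mul(28, Pow(j, -1)), Mul(2, Pow(j, -1), Add(-7, Pow(j, 2), Mul(-8, j)))))
Function('t')(w) = Mul(-7, Pow(2, Rational(1, 2)), Pow(w, Rational(1, 2))) (Function('t')(w) = Mul(-7, Pow(Add(w, w), Rational(1, 2))) = Mul(-7, Pow(Mul(2, w), Rational(1, 2))) = Mul(-7, Mul(Pow(2, Rational(1, 2)), Pow(w, Rational(1, 2)))) = Mul(-7, Pow(2, Rational(1, 2)), Pow(w, Rational(1, 2))))
Mul(Function('t')(9), Function('q')(-23)) = Mul(Mul(-7, Pow(2, Rational(1, 2)), Pow(9, Rational(1, 2))), Add(-16, Mul(2, -23), Mul(14, Pow(-23, -1)))) = Mul(Mul(-7, Pow(2, Rational(1, 2)), 3), Add(-16, -46, Mul(14, Rational(-1, 23)))) = Mul(Mul(-21, Pow(2, Rational(1, 2))), Add(-16, -46, Rational(-14, 23))) = Mul(Mul(-21, Pow(2, Rational(1, 2))), Rational(-1440, 23)) = Mul(Rational(30240, 23), Pow(2, Rational(1, 2)))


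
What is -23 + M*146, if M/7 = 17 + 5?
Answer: 22461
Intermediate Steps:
M = 154 (M = 7*(17 + 5) = 7*22 = 154)
-23 + M*146 = -23 + 154*146 = -23 + 22484 = 22461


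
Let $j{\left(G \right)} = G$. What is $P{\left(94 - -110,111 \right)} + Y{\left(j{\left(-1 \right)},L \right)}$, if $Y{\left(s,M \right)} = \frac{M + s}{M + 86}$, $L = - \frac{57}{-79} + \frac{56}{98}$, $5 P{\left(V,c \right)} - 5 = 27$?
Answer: $\frac{515182}{80455} \approx 6.4034$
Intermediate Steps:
$P{\left(V,c \right)} = \frac{32}{5}$ ($P{\left(V,c \right)} = 1 + \frac{1}{5} \cdot 27 = 1 + \frac{27}{5} = \frac{32}{5}$)
$L = \frac{715}{553}$ ($L = \left(-57\right) \left(- \frac{1}{79}\right) + 56 \cdot \frac{1}{98} = \frac{57}{79} + \frac{4}{7} = \frac{715}{553} \approx 1.2929$)
$Y{\left(s,M \right)} = \frac{M + s}{86 + M}$
$P{\left(94 - -110,111 \right)} + Y{\left(j{\left(-1 \right)},L \right)} = \frac{32}{5} + \frac{\frac{715}{553} - 1}{86 + \frac{715}{553}} = \frac{32}{5} + \frac{1}{\frac{48273}{553}} \cdot \frac{162}{553} = \frac{32}{5} + \frac{553}{48273} \cdot \frac{162}{553} = \frac{32}{5} + \frac{54}{16091} = \frac{515182}{80455}$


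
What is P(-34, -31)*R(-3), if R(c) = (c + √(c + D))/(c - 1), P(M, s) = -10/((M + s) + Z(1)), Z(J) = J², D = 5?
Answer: 15/128 - 5*√2/128 ≈ 0.061945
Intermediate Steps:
P(M, s) = -10/(1 + M + s) (P(M, s) = -10/((M + s) + 1²) = -10/((M + s) + 1) = -10/(1 + M + s))
R(c) = (c + √(5 + c))/(-1 + c) (R(c) = (c + √(c + 5))/(c - 1) = (c + √(5 + c))/(-1 + c))
P(-34, -31)*R(-3) = (-10/(1 - 34 - 31))*((-3 + √(5 - 3))/(-1 - 3)) = (-10/(-64))*((-3 + √2)/(-4)) = (-10*(-1/64))*(-(-3 + √2)/4) = 5*(¾ - √2/4)/32 = 15/128 - 5*√2/128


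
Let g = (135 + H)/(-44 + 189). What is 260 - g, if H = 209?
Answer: 37356/145 ≈ 257.63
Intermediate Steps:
g = 344/145 (g = (135 + 209)/(-44 + 189) = 344/145 ≈ 2.3724)
260 - g = 260 - 1*344/145 = 260 - 344/145 = 37356/145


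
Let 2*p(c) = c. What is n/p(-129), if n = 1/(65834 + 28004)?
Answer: -1/6052551 ≈ -1.6522e-7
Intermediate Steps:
n = 1/93838 ≈ 1.0657e-5
p(c) = c/2
n/p(-129) = 1/(93838*(((½)*(-129)))) = 1/(93838*(-129/2)) = (1/93838)*(-2/129) = -1/6052551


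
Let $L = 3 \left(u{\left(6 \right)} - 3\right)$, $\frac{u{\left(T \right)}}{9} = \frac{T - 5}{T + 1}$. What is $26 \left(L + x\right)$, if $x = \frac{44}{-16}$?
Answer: $- \frac{2873}{14} \approx -205.21$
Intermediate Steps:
$u{\left(T \right)} = \frac{9 \left(-5 + T\right)}{1 + T}$ ($u{\left(T \right)} = 9 \frac{T - 5}{T + 1} = 9 \frac{-5 + T}{1 + T} = \frac{9 \left(-5 + T\right)}{1 + T}$)
$x = - \frac{11}{4}$ ($x = 44 \left(- \frac{1}{16}\right) = - \frac{11}{4} \approx -2.75$)
$L = - \frac{36}{7}$ ($L = 3 \left(\frac{9 \left(-5 + 6\right)}{1 + 6} - 3\right) = 3 \left(9 \cdot \frac{1}{7} \cdot 1 - 3\right) = 3 \left(\frac{9}{7} - 3\right) = 3 \left(- \frac{12}{7}\right) = - \frac{36}{7} \approx -5.1429$)
$26 \left(L + x\right) = 26 \left(- \frac{36}{7} - \frac{11}{4}\right) = 26 \left(- \frac{221}{28}\right) = - \frac{2873}{14}$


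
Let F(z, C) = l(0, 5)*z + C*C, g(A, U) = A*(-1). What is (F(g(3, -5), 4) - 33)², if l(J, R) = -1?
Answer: 196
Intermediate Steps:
g(A, U) = -A
F(z, C) = C² - z (F(z, C) = -z + C*C = -z + C² = C² - z)
(F(g(3, -5), 4) - 33)² = ((4² - (-1)*3) - 33)² = ((16 - 1*(-3)) - 33)² = ((16 + 3) - 33)² = (19 - 33)² = (-14)² = 196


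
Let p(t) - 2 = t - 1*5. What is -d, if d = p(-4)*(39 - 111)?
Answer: -504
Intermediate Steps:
p(t) = -3 + t (p(t) = 2 + (t - 1*5) = 2 + (t - 5) = 2 + (-5 + t) = -3 + t)
d = 504 (d = (-3 - 4)*(39 - 111) = -7*(-72) = 504)
-d = -1*504 = -504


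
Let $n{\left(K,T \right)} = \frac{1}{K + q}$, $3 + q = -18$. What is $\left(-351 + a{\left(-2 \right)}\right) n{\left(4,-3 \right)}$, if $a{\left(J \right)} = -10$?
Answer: $\frac{361}{17} \approx 21.235$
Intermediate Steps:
$q = -21$ ($q = -3 - 18 = -21$)
$n{\left(K,T \right)} = \frac{1}{-21 + K}$ ($n{\left(K,T \right)} = \frac{1}{K - 21} = \frac{1}{-21 + K}$)
$\left(-351 + a{\left(-2 \right)}\right) n{\left(4,-3 \right)} = \frac{-351 - 10}{-21 + 4} = - \frac{361}{-17} = \left(-361\right) \left(- \frac{1}{17}\right) = \frac{361}{17}$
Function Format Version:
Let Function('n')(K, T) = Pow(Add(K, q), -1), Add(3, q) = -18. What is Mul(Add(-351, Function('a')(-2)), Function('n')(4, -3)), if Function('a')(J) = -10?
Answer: Rational(361, 17) ≈ 21.235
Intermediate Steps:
q = -21 (q = Add(-3, -18) = -21)
Function('n')(K, T) = Pow(Add(-21, K), -1) (Function('n')(K, T) = Pow(Add(K, -21), -1) = Pow(Add(-21, K), -1))
Mul(Add(-351, Function('a')(-2)), Function('n')(4, -3)) = Mul(Add(-351, -10), Pow(Add(-21, 4), -1)) = Mul(-361, Pow(-17, -1)) = Mul(-361, Rational(-1, 17)) = Rational(361, 17)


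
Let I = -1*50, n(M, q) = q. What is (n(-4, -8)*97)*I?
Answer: 38800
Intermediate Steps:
I = -50
(n(-4, -8)*97)*I = -8*97*(-50) = -776*(-50) = 38800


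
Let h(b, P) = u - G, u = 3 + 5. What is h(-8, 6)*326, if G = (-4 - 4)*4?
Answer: 13040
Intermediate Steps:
u = 8
G = -32 (G = -8*4 = -32)
h(b, P) = 40 (h(b, P) = 8 - 1*(-32) = 8 + 32 = 40)
h(-8, 6)*326 = 40*326 = 13040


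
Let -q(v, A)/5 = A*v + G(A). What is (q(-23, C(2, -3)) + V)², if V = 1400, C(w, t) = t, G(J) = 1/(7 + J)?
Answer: 17766225/16 ≈ 1.1104e+6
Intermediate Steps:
q(v, A) = -5/(7 + A) - 5*A*v (q(v, A) = -5*(A*v + 1/(7 + A)) = -5*(1/(7 + A) + A*v) = -5/(7 + A) - 5*A*v)
(q(-23, C(2, -3)) + V)² = (5*(-1 - 1*(-3)*(-23)*(7 - 3))/(7 - 3) + 1400)² = (5*(-1 - 1*(-3)*(-23)*4)/4 + 1400)² = (5*(¼)*(-1 - 276) + 1400)² = (5*(¼)*(-277) + 1400)² = (-1385/4 + 1400)² = (4215/4)² = 17766225/16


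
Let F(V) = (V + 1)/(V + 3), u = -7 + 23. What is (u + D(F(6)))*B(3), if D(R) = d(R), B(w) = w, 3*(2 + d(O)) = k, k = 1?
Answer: 43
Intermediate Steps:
d(O) = -5/3 (d(O) = -2 + (1/3)*1 = -2 + 1/3 = -5/3)
u = 16
F(V) = (1 + V)/(3 + V)
D(R) = -5/3
(u + D(F(6)))*B(3) = (16 - 5/3)*3 = (43/3)*3 = 43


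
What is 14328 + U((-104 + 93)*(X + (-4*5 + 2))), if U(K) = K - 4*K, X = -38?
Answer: 12480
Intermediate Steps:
U(K) = -3*K
14328 + U((-104 + 93)*(X + (-4*5 + 2))) = 14328 - 3*(-104 + 93)*(-38 + (-4*5 + 2)) = 14328 - (-33)*(-38 + (-20 + 2)) = 14328 - (-33)*(-38 - 18) = 14328 - (-33)*(-56) = 14328 - 3*616 = 14328 - 1848 = 12480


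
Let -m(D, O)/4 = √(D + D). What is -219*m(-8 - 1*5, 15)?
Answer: 876*I*√26 ≈ 4466.7*I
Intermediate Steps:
m(D, O) = -4*√2*√D (m(D, O) = -4*√(D + D) = -4*√2*√D)
-219*m(-8 - 1*5, 15) = -(-876)*√2*√(-8 - 1*5) = -(-876)*√2*√(-8 - 5) = -(-876)*√2*√(-13) = -(-876)*√2*I*√13 = -(-876)*I*√26 = 876*I*√26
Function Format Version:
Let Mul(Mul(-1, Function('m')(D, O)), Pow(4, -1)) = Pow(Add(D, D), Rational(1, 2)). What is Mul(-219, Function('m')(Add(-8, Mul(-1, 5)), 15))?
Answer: Mul(876, I, Pow(26, Rational(1, 2))) ≈ Mul(4466.7, I)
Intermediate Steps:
Function('m')(D, O) = Mul(-4, Pow(2, Rational(1, 2)), Pow(D, Rational(1, 2))) (Function('m')(D, O) = Mul(-4, Pow(Add(D, D), Rational(1, 2))) = Mul(-4, Pow(Mul(2, D), Rational(1, 2))) = Mul(-4, Mul(Pow(2, Rational(1, 2)), Pow(D, Rational(1, 2)))) = Mul(-4, Pow(2, Rational(1, 2)), Pow(D, Rational(1, 2))))
Mul(-219, Function('m')(Add(-8, Mul(-1, 5)), 15)) = Mul(-219, Mul(-4, Pow(2, Rational(1, 2)), Pow(Add(-8, Mul(-1, 5)), Rational(1, 2)))) = Mul(-219, Mul(-4, Pow(2, Rational(1, 2)), Pow(Add(-8, -5), Rational(1, 2)))) = Mul(-219, Mul(-4, Pow(2, Rational(1, 2)), Pow(-13, Rational(1, 2)))) = Mul(-219, Mul(-4, Pow(2, Rational(1, 2)), Mul(I, Pow(13, Rational(1, 2))))) = Mul(-219, Mul(-4, I, Pow(26, Rational(1, 2)))) = Mul(876, I, Pow(26, Rational(1, 2)))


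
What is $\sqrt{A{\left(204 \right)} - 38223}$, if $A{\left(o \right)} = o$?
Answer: $i \sqrt{38019} \approx 194.98 i$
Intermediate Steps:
$\sqrt{A{\left(204 \right)} - 38223} = \sqrt{204 - 38223} = \sqrt{-38019} = i \sqrt{38019}$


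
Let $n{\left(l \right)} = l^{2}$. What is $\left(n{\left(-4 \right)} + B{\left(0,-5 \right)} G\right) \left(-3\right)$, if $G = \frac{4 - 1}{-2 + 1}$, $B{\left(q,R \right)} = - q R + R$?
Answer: $-93$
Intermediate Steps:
$B{\left(q,R \right)} = R - R q$ ($B{\left(q,R \right)} = - R q + R = R - R q$)
$G = -3$ ($G = \frac{3}{-1} = 3 \left(-1\right) = -3$)
$\left(n{\left(-4 \right)} + B{\left(0,-5 \right)} G\right) \left(-3\right) = \left(\left(-4\right)^{2} + - 5 \left(1 - 0\right) \left(-3\right)\right) \left(-3\right) = \left(16 + - 5 \left(1 + 0\right) \left(-3\right)\right) \left(-3\right) = \left(16 + \left(-5\right) 1 \left(-3\right)\right) \left(-3\right) = \left(16 - -15\right) \left(-3\right) = \left(16 + 15\right) \left(-3\right) = 31 \left(-3\right) = -93$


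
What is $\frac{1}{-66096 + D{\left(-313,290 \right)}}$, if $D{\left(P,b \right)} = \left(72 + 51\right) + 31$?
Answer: $- \frac{1}{65942} \approx -1.5165 \cdot 10^{-5}$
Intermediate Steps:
$D{\left(P,b \right)} = 154$ ($D{\left(P,b \right)} = 123 + 31 = 154$)
$\frac{1}{-66096 + D{\left(-313,290 \right)}} = \frac{1}{-66096 + 154} = \frac{1}{-65942} = - \frac{1}{65942}$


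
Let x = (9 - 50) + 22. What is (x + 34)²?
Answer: 225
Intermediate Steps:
x = -19 (x = -41 + 22 = -19)
(x + 34)² = (-19 + 34)² = 15² = 225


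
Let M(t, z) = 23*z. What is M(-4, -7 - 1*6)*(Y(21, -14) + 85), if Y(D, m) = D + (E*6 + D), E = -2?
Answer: -34385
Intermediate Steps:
Y(D, m) = -12 + 2*D (Y(D, m) = D + (-2*6 + D) = D + (-12 + D) = -12 + 2*D)
M(-4, -7 - 1*6)*(Y(21, -14) + 85) = (23*(-7 - 1*6))*((-12 + 2*21) + 85) = (23*(-7 - 6))*((-12 + 42) + 85) = (23*(-13))*(30 + 85) = -299*115 = -34385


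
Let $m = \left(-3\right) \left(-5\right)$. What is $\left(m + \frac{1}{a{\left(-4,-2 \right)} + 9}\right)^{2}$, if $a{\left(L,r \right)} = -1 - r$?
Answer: $\frac{22801}{100} \approx 228.01$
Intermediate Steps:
$m = 15$
$\left(m + \frac{1}{a{\left(-4,-2 \right)} + 9}\right)^{2} = \left(15 + \frac{1}{\left(-1 - -2\right) + 9}\right)^{2} = \left(15 + \frac{1}{\left(-1 + 2\right) + 9}\right)^{2} = \left(15 + \frac{1}{1 + 9}\right)^{2} = \left(15 + \frac{1}{10}\right)^{2} = \left(\frac{151}{10}\right)^{2} = \frac{22801}{100}$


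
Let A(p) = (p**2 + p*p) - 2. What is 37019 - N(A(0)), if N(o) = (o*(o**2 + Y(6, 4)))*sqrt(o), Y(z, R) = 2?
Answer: 37019 + 12*I*sqrt(2) ≈ 37019.0 + 16.971*I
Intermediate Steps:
A(p) = -2 + 2*p**2 (A(p) = (p**2 + p**2) - 2 = 2*p**2 - 2 = -2 + 2*p**2)
N(o) = o**(3/2)*(2 + o**2) (N(o) = (o*(o**2 + 2))*sqrt(o) = (o*(2 + o**2))*sqrt(o) = o**(3/2)*(2 + o**2))
37019 - N(A(0)) = 37019 - (-2 + 2*0**2)**(3/2)*(2 + (-2 + 2*0**2)**2) = 37019 - (-2 + 2*0)**(3/2)*(2 + (-2 + 2*0)**2) = 37019 - (-2 + 0)**(3/2)*(2 + (-2 + 0)**2) = 37019 - (-2)**(3/2)*(2 + (-2)**2) = 37019 - (-2*I*sqrt(2))*(2 + 4) = 37019 - (-2*I*sqrt(2))*6 = 37019 - (-12)*I*sqrt(2) = 37019 + 12*I*sqrt(2)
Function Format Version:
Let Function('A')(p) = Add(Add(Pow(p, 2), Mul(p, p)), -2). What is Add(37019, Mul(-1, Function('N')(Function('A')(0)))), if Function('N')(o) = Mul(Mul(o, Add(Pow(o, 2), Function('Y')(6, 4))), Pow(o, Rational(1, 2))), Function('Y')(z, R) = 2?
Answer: Add(37019, Mul(12, I, Pow(2, Rational(1, 2)))) ≈ Add(37019., Mul(16.971, I))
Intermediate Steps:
Function('A')(p) = Add(-2, Mul(2, Pow(p, 2))) (Function('A')(p) = Add(Add(Pow(p, 2), Pow(p, 2)), -2) = Add(Mul(2, Pow(p, 2)), -2) = Add(-2, Mul(2, Pow(p, 2))))
Function('N')(o) = Mul(Pow(o, Rational(3, 2)), Add(2, Pow(o, 2))) (Function('N')(o) = Mul(Mul(o, Add(Pow(o, 2), 2)), Pow(o, Rational(1, 2))) = Mul(Mul(o, Add(2, Pow(o, 2))), Pow(o, Rational(1, 2))) = Mul(Pow(o, Rational(3, 2)), Add(2, Pow(o, 2))))
Add(37019, Mul(-1, Function('N')(Function('A')(0)))) = Add(37019, Mul(-1, Mul(Pow(Add(-2, Mul(2, Pow(0, 2))), Rational(3, 2)), Add(2, Pow(Add(-2, Mul(2, Pow(0, 2))), 2))))) = Add(37019, Mul(-1, Mul(Pow(Add(-2, Mul(2, 0)), Rational(3, 2)), Add(2, Pow(Add(-2, Mul(2, 0)), 2))))) = Add(37019, Mul(-1, Mul(Pow(Add(-2, 0), Rational(3, 2)), Add(2, Pow(Add(-2, 0), 2))))) = Add(37019, Mul(-1, Mul(Pow(-2, Rational(3, 2)), Add(2, Pow(-2, 2))))) = Add(37019, Mul(-1, Mul(Mul(-2, I, Pow(2, Rational(1, 2))), Add(2, 4)))) = Add(37019, Mul(-1, Mul(Mul(-2, I, Pow(2, Rational(1, 2))), 6))) = Add(37019, Mul(-1, Mul(-12, I, Pow(2, Rational(1, 2))))) = Add(37019, Mul(12, I, Pow(2, Rational(1, 2))))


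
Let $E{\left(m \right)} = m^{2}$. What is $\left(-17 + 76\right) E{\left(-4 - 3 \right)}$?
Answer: $2891$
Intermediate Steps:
$\left(-17 + 76\right) E{\left(-4 - 3 \right)} = \left(-17 + 76\right) \left(-4 - 3\right)^{2} = 59 \left(-4 - 3\right)^{2} = 59 \left(-7\right)^{2} = 59 \cdot 49 = 2891$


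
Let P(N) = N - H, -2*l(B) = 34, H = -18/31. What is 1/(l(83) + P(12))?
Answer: -31/137 ≈ -0.22628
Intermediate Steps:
H = -18/31 (H = -18*1/31 = -18/31 ≈ -0.58065)
l(B) = -17 (l(B) = -½*34 = -17)
P(N) = 18/31 + N (P(N) = N - 1*(-18/31) = N + 18/31 = 18/31 + N)
1/(l(83) + P(12)) = 1/(-17 + (18/31 + 12)) = 1/(-17 + 390/31) = 1/(-137/31) = -31/137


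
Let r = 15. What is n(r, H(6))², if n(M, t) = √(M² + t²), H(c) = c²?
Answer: 1521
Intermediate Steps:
n(r, H(6))² = (√(15² + (6²)²))² = (√(225 + 36²))² = (√(225 + 1296))² = (√1521)² = 39² = 1521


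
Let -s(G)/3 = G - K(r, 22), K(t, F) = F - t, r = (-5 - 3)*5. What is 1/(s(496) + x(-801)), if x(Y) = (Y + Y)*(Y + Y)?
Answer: 1/2565102 ≈ 3.8985e-7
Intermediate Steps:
r = -40 (r = -8*5 = -40)
x(Y) = 4*Y**2 (x(Y) = (2*Y)*(2*Y) = 4*Y**2)
s(G) = 186 - 3*G (s(G) = -3*(G - (22 - 1*(-40))) = -3*(G - (22 + 40)) = -3*(G - 1*62) = -3*(G - 62) = -3*(-62 + G) = 186 - 3*G)
1/(s(496) + x(-801)) = 1/((186 - 3*496) + 4*(-801)**2) = 1/((186 - 1488) + 4*641601) = 1/(-1302 + 2566404) = 1/2565102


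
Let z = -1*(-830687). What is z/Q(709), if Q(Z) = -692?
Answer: -830687/692 ≈ -1200.4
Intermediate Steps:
z = 830687
z/Q(709) = 830687/(-692) = 830687*(-1/692) = -830687/692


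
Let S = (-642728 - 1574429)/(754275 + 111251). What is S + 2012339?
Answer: 1741729508157/865526 ≈ 2.0123e+6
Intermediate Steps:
S = -2217157/865526 ≈ -2.5616
S + 2012339 = -2217157/865526 + 2012339 = 1741729508157/865526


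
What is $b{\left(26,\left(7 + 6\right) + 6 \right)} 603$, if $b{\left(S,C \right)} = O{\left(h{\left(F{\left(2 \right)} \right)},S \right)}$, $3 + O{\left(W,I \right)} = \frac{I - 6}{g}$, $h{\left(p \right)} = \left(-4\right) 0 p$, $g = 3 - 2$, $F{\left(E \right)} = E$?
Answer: $10251$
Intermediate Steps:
$g = 1$ ($g = 3 - 2 = 1$)
$h{\left(p \right)} = 0$ ($h{\left(p \right)} = 0 p = 0$)
$O{\left(W,I \right)} = -9 + I$ ($O{\left(W,I \right)} = -3 + \frac{I - 6}{1} = -3 + \left(I - 6\right) 1 = -3 + \left(-6 + I\right) 1 = -3 + \left(-6 + I\right) = -9 + I$)
$b{\left(S,C \right)} = -9 + S$
$b{\left(26,\left(7 + 6\right) + 6 \right)} 603 = \left(-9 + 26\right) 603 = 17 \cdot 603 = 10251$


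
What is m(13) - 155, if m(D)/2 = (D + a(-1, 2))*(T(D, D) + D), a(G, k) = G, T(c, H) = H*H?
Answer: 4213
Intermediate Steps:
T(c, H) = H**2
m(D) = 2*(-1 + D)*(D + D**2) (m(D) = 2*((D - 1)*(D**2 + D)) = 2*((-1 + D)*(D + D**2)) = 2*(-1 + D)*(D + D**2))
m(13) - 155 = 2*13*(-1 + 13**2) - 155 = 2*13*(-1 + 169) - 155 = 2*13*168 - 155 = 4368 - 155 = 4213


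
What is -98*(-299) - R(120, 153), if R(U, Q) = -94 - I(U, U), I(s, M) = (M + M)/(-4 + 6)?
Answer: 29516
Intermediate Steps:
I(s, M) = M (I(s, M) = (2*M)/2 = (2*M)*(½) = M)
R(U, Q) = -94 - U
-98*(-299) - R(120, 153) = -98*(-299) - (-94 - 1*120) = 29302 - (-94 - 120) = 29302 - 1*(-214) = 29302 + 214 = 29516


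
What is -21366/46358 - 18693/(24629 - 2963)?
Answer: -221580975/167398738 ≈ -1.3237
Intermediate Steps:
-21366/46358 - 18693/(24629 - 2963) = -21366*1/46358 - 18693/21666 = -10683/23179 - 18693*1/21666 = -10683/23179 - 6231/7222 = -221580975/167398738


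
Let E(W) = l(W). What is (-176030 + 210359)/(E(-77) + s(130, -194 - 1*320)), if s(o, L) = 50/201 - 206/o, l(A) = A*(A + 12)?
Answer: 448508385/65372872 ≈ 6.8608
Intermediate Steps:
l(A) = A*(12 + A)
E(W) = W*(12 + W)
s(o, L) = 50/201 - 206/o (s(o, L) = 50*(1/201) - 206/o = 50/201 - 206/o)
(-176030 + 210359)/(E(-77) + s(130, -194 - 1*320)) = (-176030 + 210359)/(-77*(12 - 77) + (50/201 - 206/130)) = 34329/(-77*(-65) + (50/201 - 206*1/130)) = 34329/(5005 + (50/201 - 103/65)) = 34329/(5005 - 17453/13065) = 34329/(65372872/13065) = 34329*(13065/65372872) = 448508385/65372872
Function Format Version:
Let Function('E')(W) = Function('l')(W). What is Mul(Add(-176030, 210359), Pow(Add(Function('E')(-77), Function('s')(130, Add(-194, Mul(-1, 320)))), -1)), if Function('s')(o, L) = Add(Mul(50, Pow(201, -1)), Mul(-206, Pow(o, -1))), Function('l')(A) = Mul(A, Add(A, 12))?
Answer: Rational(448508385, 65372872) ≈ 6.8608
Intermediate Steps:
Function('l')(A) = Mul(A, Add(12, A))
Function('E')(W) = Mul(W, Add(12, W))
Function('s')(o, L) = Add(Rational(50, 201), Mul(-206, Pow(o, -1))) (Function('s')(o, L) = Add(Mul(50, Rational(1, 201)), Mul(-206, Pow(o, -1))) = Add(Rational(50, 201), Mul(-206, Pow(o, -1))))
Mul(Add(-176030, 210359), Pow(Add(Function('E')(-77), Function('s')(130, Add(-194, Mul(-1, 320)))), -1)) = Mul(Add(-176030, 210359), Pow(Add(Mul(-77, Add(12, -77)), Add(Rational(50, 201), Mul(-206, Pow(130, -1)))), -1)) = Mul(34329, Pow(Add(Mul(-77, -65), Add(Rational(50, 201), Mul(-206, Rational(1, 130)))), -1)) = Mul(34329, Pow(Add(5005, Add(Rational(50, 201), Rational(-103, 65))), -1)) = Mul(34329, Pow(Add(5005, Rational(-17453, 13065)), -1)) = Mul(34329, Pow(Rational(65372872, 13065), -1)) = Mul(34329, Rational(13065, 65372872)) = Rational(448508385, 65372872)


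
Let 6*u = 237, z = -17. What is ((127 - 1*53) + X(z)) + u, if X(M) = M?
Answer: 193/2 ≈ 96.500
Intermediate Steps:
u = 79/2 (u = (1/6)*237 = 79/2 ≈ 39.500)
((127 - 1*53) + X(z)) + u = ((127 - 1*53) - 17) + 79/2 = ((127 - 53) - 17) + 79/2 = (74 - 17) + 79/2 = 57 + 79/2 = 193/2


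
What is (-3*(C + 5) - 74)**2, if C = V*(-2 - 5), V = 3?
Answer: 676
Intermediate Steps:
C = -21 (C = 3*(-2 - 5) = 3*(-7) = -21)
(-3*(C + 5) - 74)**2 = (-3*(-21 + 5) - 74)**2 = (-3*(-16) - 74)**2 = (48 - 74)**2 = (-26)**2 = 676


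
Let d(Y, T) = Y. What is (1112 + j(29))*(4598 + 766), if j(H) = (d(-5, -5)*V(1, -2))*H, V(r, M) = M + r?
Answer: 6742548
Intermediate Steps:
j(H) = 5*H (j(H) = (-5*(-2 + 1))*H = (-5*(-1))*H = 5*H)
(1112 + j(29))*(4598 + 766) = (1112 + 5*29)*(4598 + 766) = (1112 + 145)*5364 = 1257*5364 = 6742548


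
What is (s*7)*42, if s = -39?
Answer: -11466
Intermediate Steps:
(s*7)*42 = -39*7*42 = -273*42 = -11466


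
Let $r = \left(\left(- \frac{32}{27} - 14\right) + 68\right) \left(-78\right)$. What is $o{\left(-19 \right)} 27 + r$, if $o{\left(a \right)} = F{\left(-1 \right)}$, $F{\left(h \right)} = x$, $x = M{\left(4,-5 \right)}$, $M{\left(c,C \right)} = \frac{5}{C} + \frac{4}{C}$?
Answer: $- \frac{187567}{45} \approx -4168.2$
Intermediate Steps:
$M{\left(c,C \right)} = \frac{9}{C}$
$x = - \frac{9}{5}$ ($x = \frac{9}{-5} = 9 \left(- \frac{1}{5}\right) = - \frac{9}{5} \approx -1.8$)
$F{\left(h \right)} = - \frac{9}{5}$
$o{\left(a \right)} = - \frac{9}{5}$
$r = - \frac{37076}{9}$ ($r = \left(\left(\left(-32\right) \frac{1}{27} - 14\right) + 68\right) \left(-78\right) = \left(\left(- \frac{32}{27} - 14\right) + 68\right) \left(-78\right) = \left(- \frac{410}{27} + 68\right) \left(-78\right) = \frac{1426}{27} \left(-78\right) = - \frac{37076}{9} \approx -4119.6$)
$o{\left(-19 \right)} 27 + r = \left(- \frac{9}{5}\right) 27 - \frac{37076}{9} = - \frac{243}{5} - \frac{37076}{9} = - \frac{187567}{45}$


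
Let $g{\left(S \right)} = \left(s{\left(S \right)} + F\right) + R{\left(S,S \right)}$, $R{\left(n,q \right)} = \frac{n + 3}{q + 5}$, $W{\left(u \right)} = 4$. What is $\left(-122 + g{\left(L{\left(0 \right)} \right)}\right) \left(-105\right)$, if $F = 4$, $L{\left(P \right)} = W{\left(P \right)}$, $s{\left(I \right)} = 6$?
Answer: $\frac{35035}{3} \approx 11678.0$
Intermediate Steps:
$R{\left(n,q \right)} = \frac{3 + n}{5 + q}$
$L{\left(P \right)} = 4$
$g{\left(S \right)} = 10 + \frac{3 + S}{5 + S}$ ($g{\left(S \right)} = \left(6 + 4\right) + \frac{3 + S}{5 + S} = 10 + \frac{3 + S}{5 + S}$)
$\left(-122 + g{\left(L{\left(0 \right)} \right)}\right) \left(-105\right) = \left(-122 + \frac{53 + 11 \cdot 4}{5 + 4}\right) \left(-105\right) = \left(-122 + \frac{53 + 44}{9}\right) \left(-105\right) = \left(-122 + \frac{1}{9} \cdot 97\right) \left(-105\right) = \left(-122 + \frac{97}{9}\right) \left(-105\right) = \left(- \frac{1001}{9}\right) \left(-105\right) = \frac{35035}{3}$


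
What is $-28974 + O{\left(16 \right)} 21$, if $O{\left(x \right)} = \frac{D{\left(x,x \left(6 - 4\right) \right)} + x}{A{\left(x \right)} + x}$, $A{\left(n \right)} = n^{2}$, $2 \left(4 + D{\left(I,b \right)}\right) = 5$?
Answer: $- \frac{15761247}{544} \approx -28973.0$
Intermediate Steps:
$D{\left(I,b \right)} = - \frac{3}{2}$ ($D{\left(I,b \right)} = -4 + \frac{1}{2} \cdot 5 = -4 + \frac{5}{2} = - \frac{3}{2}$)
$O{\left(x \right)} = \frac{- \frac{3}{2} + x}{x + x^{2}}$ ($O{\left(x \right)} = \frac{- \frac{3}{2} + x}{x^{2} + x} = \frac{- \frac{3}{2} + x}{x + x^{2}}$)
$-28974 + O{\left(16 \right)} 21 = -28974 + \frac{- \frac{3}{2} + 16}{16 \left(1 + 16\right)} 21 = -28974 + \frac{1}{16} \cdot \frac{1}{17} \cdot \frac{29}{2} \cdot 21 = -28974 + \frac{29}{544} \cdot 21 = -28974 + \frac{609}{544} = - \frac{15761247}{544}$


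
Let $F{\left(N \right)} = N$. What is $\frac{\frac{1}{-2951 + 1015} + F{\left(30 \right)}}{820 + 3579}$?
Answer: $\frac{58079}{8516464} \approx 0.0068196$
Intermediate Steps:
$\frac{\frac{1}{-2951 + 1015} + F{\left(30 \right)}}{820 + 3579} = \frac{\frac{1}{-2951 + 1015} + 30}{820 + 3579} = \frac{\frac{1}{-1936} + 30}{4399} = \left(- \frac{1}{1936} + 30\right) \frac{1}{4399} = \frac{58079}{1936} \cdot \frac{1}{4399} = \frac{58079}{8516464}$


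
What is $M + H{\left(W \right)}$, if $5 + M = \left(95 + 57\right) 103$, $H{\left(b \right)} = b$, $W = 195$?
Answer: $15846$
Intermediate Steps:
$M = 15651$ ($M = -5 + \left(95 + 57\right) 103 = -5 + 152 \cdot 103 = -5 + 15656 = 15651$)
$M + H{\left(W \right)} = 15651 + 195 = 15846$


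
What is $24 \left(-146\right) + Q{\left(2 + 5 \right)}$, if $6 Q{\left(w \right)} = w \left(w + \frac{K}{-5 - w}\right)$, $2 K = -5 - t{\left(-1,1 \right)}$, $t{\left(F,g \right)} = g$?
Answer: $- \frac{83893}{24} \approx -3495.5$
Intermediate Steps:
$K = -3$ ($K = \frac{-5 - 1}{2} = \frac{1}{2} \left(-6\right) = -3$)
$Q{\left(w \right)} = \frac{w \left(w - \frac{3}{-5 - w}\right)}{6}$
$24 \left(-146\right) + Q{\left(2 + 5 \right)} = 24 \left(-146\right) + \frac{\left(2 + 5\right) \left(3 + \left(2 + 5\right)^{2} + 5 \left(2 + 5\right)\right)}{6 \left(5 + \left(2 + 5\right)\right)} = -3504 + \frac{1}{6} \cdot 7 \frac{1}{5 + 7} \left(3 + 7^{2} + 5 \cdot 7\right) = -3504 + \frac{1}{6} \cdot 7 \cdot \frac{1}{12} \left(3 + 49 + 35\right) = -3504 + \frac{1}{6} \cdot 7 \cdot \frac{1}{12} \cdot 87 = -3504 + \frac{203}{24} = - \frac{83893}{24}$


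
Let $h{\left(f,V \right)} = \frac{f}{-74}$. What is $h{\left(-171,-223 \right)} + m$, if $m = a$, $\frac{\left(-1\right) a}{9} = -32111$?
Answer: $\frac{21386097}{74} \approx 2.89 \cdot 10^{5}$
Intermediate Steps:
$a = 288999$ ($a = \left(-9\right) \left(-32111\right) = 288999$)
$h{\left(f,V \right)} = - \frac{f}{74}$ ($h{\left(f,V \right)} = f \left(- \frac{1}{74}\right) = - \frac{f}{74}$)
$m = 288999$
$h{\left(-171,-223 \right)} + m = \left(- \frac{1}{74}\right) \left(-171\right) + 288999 = \frac{171}{74} + 288999 = \frac{21386097}{74}$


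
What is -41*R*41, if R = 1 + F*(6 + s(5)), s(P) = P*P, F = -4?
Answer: 206763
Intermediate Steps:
s(P) = P²
R = -123 (R = 1 - 4*(6 + 5²) = 1 - 4*(6 + 25) = 1 - 4*31 = 1 - 124 = -123)
-41*R*41 = -41*(-123)*41 = 5043*41 = 206763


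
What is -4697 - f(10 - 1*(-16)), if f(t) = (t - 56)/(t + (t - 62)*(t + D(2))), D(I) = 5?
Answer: -511976/109 ≈ -4697.0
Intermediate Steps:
f(t) = (-56 + t)/(t + (-62 + t)*(5 + t)) (f(t) = (t - 56)/(t + (t - 62)*(t + 5)) = (-56 + t)/(t + (-62 + t)*(5 + t)))
-4697 - f(10 - 1*(-16)) = -4697 - (-56 + (10 - 1*(-16)))/(-310 + (10 - 1*(-16))² - 56*(10 - 1*(-16))) = -4697 - (-56 + (10 + 16))/(-310 + (10 + 16)² - 56*(10 + 16)) = -4697 - (-56 + 26)/(-310 + 26² - 56*26) = -4697 - (-30)/(-310 + 676 - 1456) = -4697 - (-30)/(-1090) = -4697 - (-1)*(-30)/1090 = -4697 - 1*3/109 = -4697 - 3/109 = -511976/109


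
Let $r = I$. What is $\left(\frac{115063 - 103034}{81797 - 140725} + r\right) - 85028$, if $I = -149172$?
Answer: $- \frac{13800949629}{58928} \approx -2.342 \cdot 10^{5}$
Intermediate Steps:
$r = -149172$
$\left(\frac{115063 - 103034}{81797 - 140725} + r\right) - 85028 = \left(\frac{115063 - 103034}{81797 - 140725} - 149172\right) - 85028 = \left(\frac{12029}{-58928} - 149172\right) - 85028 = \left(12029 \left(- \frac{1}{58928}\right) - 149172\right) - 85028 = \left(- \frac{12029}{58928} - 149172\right) - 85028 = - \frac{8790419645}{58928} - 85028 = - \frac{13800949629}{58928}$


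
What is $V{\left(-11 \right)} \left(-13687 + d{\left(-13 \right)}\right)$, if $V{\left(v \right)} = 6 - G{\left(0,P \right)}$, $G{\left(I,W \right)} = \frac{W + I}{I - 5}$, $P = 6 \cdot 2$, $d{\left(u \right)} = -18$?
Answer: $-115122$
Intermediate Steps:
$P = 12$
$G{\left(I,W \right)} = \frac{I + W}{-5 + I}$
$V{\left(v \right)} = \frac{42}{5}$ ($V{\left(v \right)} = 6 - \frac{0 + 12}{-5 + 0} = 6 - \frac{1}{-5} \cdot 12 = 6 - \left(- \frac{1}{5}\right) 12 = 6 - - \frac{12}{5} = 6 + \frac{12}{5} = \frac{42}{5}$)
$V{\left(-11 \right)} \left(-13687 + d{\left(-13 \right)}\right) = \frac{42 \left(-13687 - 18\right)}{5} = \frac{42}{5} \left(-13705\right) = -115122$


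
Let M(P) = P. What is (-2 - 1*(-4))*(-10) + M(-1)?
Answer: -21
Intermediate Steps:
(-2 - 1*(-4))*(-10) + M(-1) = (-2 - 1*(-4))*(-10) - 1 = (-2 + 4)*(-10) - 1 = 2*(-10) - 1 = -20 - 1 = -21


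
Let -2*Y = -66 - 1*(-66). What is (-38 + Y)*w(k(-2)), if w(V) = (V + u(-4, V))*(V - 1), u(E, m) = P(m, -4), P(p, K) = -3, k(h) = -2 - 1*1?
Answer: -912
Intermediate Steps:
k(h) = -3 (k(h) = -2 - 1 = -3)
u(E, m) = -3
w(V) = (-1 + V)*(-3 + V) (w(V) = (V - 3)*(V - 1) = (-3 + V)*(-1 + V) = (-1 + V)*(-3 + V))
Y = 0 (Y = -(-66 - 1*(-66))/2 = -(-66 + 66)/2 = -½*0 = 0)
(-38 + Y)*w(k(-2)) = (-38 + 0)*(3 + (-3)² - 4*(-3)) = -38*(3 + 9 + 12) = -38*24 = -912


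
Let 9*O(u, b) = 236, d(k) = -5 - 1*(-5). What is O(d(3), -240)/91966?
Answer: 118/413847 ≈ 0.00028513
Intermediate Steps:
d(k) = 0 (d(k) = -5 + 5 = 0)
O(u, b) = 236/9 (O(u, b) = (1/9)*236 = 236/9)
O(d(3), -240)/91966 = (236/9)/91966 = (236/9)*(1/91966) = 118/413847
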